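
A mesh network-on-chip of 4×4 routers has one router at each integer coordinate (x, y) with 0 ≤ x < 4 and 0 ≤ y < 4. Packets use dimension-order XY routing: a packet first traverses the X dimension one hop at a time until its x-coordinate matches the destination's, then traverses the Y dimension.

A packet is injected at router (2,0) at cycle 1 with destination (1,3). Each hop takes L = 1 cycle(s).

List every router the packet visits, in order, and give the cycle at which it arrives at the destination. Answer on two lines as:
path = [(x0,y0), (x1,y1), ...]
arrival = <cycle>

[0] x=2 y=0 t=1
[1] x=1 y=0 t=2 →W
[2] x=1 y=1 t=3 →N
[3] x=1 y=2 t=4 →N
[4] x=1 y=3 t=5 →N

path = [(2,0), (1,0), (1,1), (1,2), (1,3)]
arrival = 5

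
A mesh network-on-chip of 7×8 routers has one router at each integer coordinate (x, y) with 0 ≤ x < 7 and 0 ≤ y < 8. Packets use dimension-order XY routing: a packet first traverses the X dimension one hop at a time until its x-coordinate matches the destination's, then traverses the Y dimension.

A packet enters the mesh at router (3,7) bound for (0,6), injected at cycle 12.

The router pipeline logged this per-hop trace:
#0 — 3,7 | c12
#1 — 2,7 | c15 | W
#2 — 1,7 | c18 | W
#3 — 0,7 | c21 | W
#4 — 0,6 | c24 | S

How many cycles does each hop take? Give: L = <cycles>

L = 3

Δcyc across hop 0→1: 15 − 12 = 3.
That increment is L by definition: L = 3.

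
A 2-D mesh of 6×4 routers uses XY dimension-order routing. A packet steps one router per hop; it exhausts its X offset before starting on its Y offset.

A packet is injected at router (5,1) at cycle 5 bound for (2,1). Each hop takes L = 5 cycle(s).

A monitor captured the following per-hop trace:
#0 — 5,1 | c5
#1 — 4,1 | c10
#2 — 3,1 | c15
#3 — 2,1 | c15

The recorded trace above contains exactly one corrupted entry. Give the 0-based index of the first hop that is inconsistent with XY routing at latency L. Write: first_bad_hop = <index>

first_bad_hop = 3

[1] (-1,+0) / 5c ⇒ ok
[2] (-1,+0) / 5c ⇒ ok
[3] (-1,+0) / 0c ⇒ BAD: Δcyc=0≠L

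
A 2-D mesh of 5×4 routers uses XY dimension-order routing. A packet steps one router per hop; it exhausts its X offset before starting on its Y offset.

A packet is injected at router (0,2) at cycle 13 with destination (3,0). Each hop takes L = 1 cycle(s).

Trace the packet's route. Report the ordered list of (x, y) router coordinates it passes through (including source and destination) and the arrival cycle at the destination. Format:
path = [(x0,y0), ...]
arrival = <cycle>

path = [(0,2), (1,2), (2,2), (3,2), (3,1), (3,0)]
arrival = 18

hop 0: (0,2) @ cyc 13
hop 1: (1,2) @ cyc 14  [E]
hop 2: (2,2) @ cyc 15  [E]
hop 3: (3,2) @ cyc 16  [E]
hop 4: (3,1) @ cyc 17  [S]
hop 5: (3,0) @ cyc 18  [S]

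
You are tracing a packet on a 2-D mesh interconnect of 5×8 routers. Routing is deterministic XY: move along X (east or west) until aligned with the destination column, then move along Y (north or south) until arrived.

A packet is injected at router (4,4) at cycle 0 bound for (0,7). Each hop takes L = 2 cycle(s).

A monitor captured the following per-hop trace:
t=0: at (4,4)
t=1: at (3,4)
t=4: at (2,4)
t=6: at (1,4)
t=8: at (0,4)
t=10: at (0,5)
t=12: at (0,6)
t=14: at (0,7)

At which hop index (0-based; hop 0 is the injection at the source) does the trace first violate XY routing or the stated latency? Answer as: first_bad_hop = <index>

check 1→ d=(-1,0) cyc+1: BAD: Δcyc=1≠L

first_bad_hop = 1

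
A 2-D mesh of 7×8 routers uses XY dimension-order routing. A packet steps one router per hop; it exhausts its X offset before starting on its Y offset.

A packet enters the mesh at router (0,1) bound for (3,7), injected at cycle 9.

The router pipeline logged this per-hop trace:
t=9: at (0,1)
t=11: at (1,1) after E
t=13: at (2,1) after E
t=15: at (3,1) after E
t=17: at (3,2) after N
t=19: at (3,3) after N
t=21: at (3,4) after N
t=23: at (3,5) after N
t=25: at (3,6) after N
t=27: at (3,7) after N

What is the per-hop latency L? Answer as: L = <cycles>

Between hops 0 and 1 the cycle counter advances 11 − 9 = 2.
Each hop adds L, hence L = 2.

L = 2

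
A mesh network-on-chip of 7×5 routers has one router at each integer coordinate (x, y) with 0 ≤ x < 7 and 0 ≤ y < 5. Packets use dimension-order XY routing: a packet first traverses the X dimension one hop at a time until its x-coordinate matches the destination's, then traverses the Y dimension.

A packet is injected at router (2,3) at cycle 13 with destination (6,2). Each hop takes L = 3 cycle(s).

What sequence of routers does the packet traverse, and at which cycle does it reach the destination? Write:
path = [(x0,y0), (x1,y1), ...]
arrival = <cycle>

path = [(2,3), (3,3), (4,3), (5,3), (6,3), (6,2)]
arrival = 28

#0 — 2,3 | c13
#1 — 3,3 | c16 | E
#2 — 4,3 | c19 | E
#3 — 5,3 | c22 | E
#4 — 6,3 | c25 | E
#5 — 6,2 | c28 | S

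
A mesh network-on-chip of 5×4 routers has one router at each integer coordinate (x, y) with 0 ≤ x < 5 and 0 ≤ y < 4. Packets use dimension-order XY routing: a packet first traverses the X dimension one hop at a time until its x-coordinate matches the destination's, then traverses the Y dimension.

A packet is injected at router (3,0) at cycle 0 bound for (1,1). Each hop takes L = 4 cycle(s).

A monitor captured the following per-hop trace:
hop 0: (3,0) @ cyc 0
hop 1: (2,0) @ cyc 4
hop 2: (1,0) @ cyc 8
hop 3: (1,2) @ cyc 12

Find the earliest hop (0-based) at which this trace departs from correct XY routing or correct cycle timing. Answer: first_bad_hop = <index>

first_bad_hop = 3

hop 1: step (-1,+0), +4 cyc — ok
hop 2: step (-1,+0), +4 cyc — ok
hop 3: step (+0,+2), +4 cyc — BAD: non-unit step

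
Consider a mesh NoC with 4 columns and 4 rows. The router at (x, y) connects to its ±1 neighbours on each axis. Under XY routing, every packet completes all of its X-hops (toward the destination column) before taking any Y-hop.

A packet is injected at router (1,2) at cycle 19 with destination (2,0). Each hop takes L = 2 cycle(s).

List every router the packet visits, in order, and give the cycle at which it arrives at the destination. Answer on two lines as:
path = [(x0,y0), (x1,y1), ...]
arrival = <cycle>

  0. router=(1,2) cycle=19 (inject)
  1. router=(2,2) cycle=21 dir=E
  2. router=(2,1) cycle=23 dir=S
  3. router=(2,0) cycle=25 dir=S

path = [(1,2), (2,2), (2,1), (2,0)]
arrival = 25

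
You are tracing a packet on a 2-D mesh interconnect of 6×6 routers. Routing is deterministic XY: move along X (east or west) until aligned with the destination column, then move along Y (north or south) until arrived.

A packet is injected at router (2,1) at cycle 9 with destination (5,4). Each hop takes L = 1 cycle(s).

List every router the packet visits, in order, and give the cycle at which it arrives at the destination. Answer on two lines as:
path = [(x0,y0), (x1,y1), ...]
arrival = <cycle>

path = [(2,1), (3,1), (4,1), (5,1), (5,2), (5,3), (5,4)]
arrival = 15

  0. router=(2,1) cycle=9 (inject)
  1. router=(3,1) cycle=10 dir=E
  2. router=(4,1) cycle=11 dir=E
  3. router=(5,1) cycle=12 dir=E
  4. router=(5,2) cycle=13 dir=N
  5. router=(5,3) cycle=14 dir=N
  6. router=(5,4) cycle=15 dir=N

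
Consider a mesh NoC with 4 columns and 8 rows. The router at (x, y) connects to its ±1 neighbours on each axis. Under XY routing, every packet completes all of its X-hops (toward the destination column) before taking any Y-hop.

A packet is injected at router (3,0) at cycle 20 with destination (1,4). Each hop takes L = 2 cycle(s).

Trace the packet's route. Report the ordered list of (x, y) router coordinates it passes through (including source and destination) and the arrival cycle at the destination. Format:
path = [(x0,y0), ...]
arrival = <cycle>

path = [(3,0), (2,0), (1,0), (1,1), (1,2), (1,3), (1,4)]
arrival = 32

#0 — 3,0 | c20
#1 — 2,0 | c22 | W
#2 — 1,0 | c24 | W
#3 — 1,1 | c26 | N
#4 — 1,2 | c28 | N
#5 — 1,3 | c30 | N
#6 — 1,4 | c32 | N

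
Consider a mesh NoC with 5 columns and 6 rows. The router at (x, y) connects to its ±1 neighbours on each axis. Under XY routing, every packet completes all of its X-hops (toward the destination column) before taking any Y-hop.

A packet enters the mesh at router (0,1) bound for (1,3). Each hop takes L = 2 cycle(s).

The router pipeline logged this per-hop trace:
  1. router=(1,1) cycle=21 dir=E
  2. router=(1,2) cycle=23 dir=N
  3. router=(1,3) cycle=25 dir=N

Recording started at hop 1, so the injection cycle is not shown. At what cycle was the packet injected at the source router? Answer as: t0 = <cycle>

t0 = 19

The first recorded entry is hop 1 at cycle 21.
Subtract one hop: t0 = 21 − 2 = 19.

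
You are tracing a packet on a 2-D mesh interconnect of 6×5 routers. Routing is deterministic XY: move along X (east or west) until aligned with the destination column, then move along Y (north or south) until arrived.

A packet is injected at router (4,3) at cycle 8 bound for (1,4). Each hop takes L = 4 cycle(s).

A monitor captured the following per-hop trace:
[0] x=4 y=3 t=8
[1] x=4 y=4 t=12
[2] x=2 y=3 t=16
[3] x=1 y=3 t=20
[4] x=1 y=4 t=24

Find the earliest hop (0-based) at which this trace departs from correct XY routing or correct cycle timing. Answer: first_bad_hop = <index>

first_bad_hop = 1

check 1→ d=(0,1) cyc+4: BAD: Y-move but x=4≠1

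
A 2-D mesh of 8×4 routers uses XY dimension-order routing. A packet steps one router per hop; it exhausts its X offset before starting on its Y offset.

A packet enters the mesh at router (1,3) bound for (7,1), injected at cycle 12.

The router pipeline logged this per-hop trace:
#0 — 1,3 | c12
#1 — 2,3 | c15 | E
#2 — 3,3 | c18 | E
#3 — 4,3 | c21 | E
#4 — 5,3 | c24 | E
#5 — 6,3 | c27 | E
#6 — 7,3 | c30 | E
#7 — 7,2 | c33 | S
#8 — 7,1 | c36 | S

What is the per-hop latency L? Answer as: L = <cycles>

L = 3

From hop 0 (12) to hop 1 (15): +3 cycles.
One hop costs L cycles, so L = 3.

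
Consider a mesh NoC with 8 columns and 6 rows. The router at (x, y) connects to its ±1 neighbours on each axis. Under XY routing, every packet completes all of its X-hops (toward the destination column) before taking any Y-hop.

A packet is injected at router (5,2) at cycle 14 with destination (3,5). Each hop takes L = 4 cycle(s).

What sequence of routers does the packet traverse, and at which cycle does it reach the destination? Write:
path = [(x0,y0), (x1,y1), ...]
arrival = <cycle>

src (5,2)  cyc=14
W→(4,2)  cyc=18
W→(3,2)  cyc=22
N→(3,3)  cyc=26
N→(3,4)  cyc=30
N→(3,5)  cyc=34

path = [(5,2), (4,2), (3,2), (3,3), (3,4), (3,5)]
arrival = 34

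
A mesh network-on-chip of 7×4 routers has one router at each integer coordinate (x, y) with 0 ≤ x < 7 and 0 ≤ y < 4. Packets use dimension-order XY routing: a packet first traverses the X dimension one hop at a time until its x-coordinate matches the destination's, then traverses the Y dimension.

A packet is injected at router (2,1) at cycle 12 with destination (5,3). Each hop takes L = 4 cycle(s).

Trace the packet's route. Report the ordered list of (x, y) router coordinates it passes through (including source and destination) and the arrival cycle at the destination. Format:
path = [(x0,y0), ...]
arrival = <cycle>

hop 0: (2,1) @ cyc 12
hop 1: (3,1) @ cyc 16  [E]
hop 2: (4,1) @ cyc 20  [E]
hop 3: (5,1) @ cyc 24  [E]
hop 4: (5,2) @ cyc 28  [N]
hop 5: (5,3) @ cyc 32  [N]

path = [(2,1), (3,1), (4,1), (5,1), (5,2), (5,3)]
arrival = 32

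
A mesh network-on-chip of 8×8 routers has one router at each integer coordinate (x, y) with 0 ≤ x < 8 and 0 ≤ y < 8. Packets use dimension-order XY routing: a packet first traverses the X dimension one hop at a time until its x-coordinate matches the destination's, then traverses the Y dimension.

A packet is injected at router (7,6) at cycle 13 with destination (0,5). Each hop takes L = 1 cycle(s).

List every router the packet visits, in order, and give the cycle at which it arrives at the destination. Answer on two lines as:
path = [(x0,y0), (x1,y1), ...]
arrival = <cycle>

t=13: at (7,6)
t=14: at (6,6) after W
t=15: at (5,6) after W
t=16: at (4,6) after W
t=17: at (3,6) after W
t=18: at (2,6) after W
t=19: at (1,6) after W
t=20: at (0,6) after W
t=21: at (0,5) after S

path = [(7,6), (6,6), (5,6), (4,6), (3,6), (2,6), (1,6), (0,6), (0,5)]
arrival = 21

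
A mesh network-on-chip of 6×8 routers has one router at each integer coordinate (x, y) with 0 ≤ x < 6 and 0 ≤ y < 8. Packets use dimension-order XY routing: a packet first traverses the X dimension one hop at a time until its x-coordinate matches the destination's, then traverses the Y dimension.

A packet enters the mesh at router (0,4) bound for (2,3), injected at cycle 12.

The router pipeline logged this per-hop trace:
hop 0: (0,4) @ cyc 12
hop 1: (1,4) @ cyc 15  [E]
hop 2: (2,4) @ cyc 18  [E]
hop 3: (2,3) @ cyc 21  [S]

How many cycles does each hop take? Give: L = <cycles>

L = 3

From hop 0 (12) to hop 1 (15): +3 cycles.
Per-hop latency L = Δcyc = 3.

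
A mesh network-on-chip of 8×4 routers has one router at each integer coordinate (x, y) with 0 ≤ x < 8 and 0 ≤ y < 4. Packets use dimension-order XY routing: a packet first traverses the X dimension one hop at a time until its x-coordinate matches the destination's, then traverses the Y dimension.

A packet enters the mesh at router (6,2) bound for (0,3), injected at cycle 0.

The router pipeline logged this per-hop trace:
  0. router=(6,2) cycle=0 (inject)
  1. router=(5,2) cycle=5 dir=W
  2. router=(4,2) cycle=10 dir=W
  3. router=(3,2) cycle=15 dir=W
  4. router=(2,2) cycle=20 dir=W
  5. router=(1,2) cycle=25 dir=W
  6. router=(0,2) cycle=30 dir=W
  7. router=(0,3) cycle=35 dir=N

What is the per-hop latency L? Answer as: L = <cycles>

L = 5

cyc[1] − cyc[0] = 5 − 0 = 5.
Per-hop latency L = Δcyc = 5.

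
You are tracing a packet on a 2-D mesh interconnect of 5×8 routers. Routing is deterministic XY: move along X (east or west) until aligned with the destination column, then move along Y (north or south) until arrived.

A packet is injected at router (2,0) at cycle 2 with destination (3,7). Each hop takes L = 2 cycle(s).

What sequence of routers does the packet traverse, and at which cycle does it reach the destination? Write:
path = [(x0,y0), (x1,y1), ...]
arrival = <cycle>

#0 — 2,0 | c2
#1 — 3,0 | c4 | E
#2 — 3,1 | c6 | N
#3 — 3,2 | c8 | N
#4 — 3,3 | c10 | N
#5 — 3,4 | c12 | N
#6 — 3,5 | c14 | N
#7 — 3,6 | c16 | N
#8 — 3,7 | c18 | N

path = [(2,0), (3,0), (3,1), (3,2), (3,3), (3,4), (3,5), (3,6), (3,7)]
arrival = 18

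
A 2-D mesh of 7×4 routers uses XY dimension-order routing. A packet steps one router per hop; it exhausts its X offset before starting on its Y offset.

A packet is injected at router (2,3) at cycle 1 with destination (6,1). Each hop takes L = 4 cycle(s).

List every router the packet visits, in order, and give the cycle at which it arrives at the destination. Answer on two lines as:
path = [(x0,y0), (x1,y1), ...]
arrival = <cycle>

  0. router=(2,3) cycle=1 (inject)
  1. router=(3,3) cycle=5 dir=E
  2. router=(4,3) cycle=9 dir=E
  3. router=(5,3) cycle=13 dir=E
  4. router=(6,3) cycle=17 dir=E
  5. router=(6,2) cycle=21 dir=S
  6. router=(6,1) cycle=25 dir=S

path = [(2,3), (3,3), (4,3), (5,3), (6,3), (6,2), (6,1)]
arrival = 25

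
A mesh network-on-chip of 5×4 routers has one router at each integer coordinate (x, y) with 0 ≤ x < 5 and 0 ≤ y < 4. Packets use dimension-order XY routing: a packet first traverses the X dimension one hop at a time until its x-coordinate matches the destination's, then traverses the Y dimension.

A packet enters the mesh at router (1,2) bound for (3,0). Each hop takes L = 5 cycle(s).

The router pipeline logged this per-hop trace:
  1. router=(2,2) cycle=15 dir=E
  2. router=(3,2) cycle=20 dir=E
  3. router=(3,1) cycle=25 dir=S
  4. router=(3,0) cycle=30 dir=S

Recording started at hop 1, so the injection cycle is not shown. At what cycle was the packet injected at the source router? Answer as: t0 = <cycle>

Hop 1 reached at cycle 15; hop k is at t0 + k·L.
t0 = cyc[1] − L = 15 − 5 = 10.

t0 = 10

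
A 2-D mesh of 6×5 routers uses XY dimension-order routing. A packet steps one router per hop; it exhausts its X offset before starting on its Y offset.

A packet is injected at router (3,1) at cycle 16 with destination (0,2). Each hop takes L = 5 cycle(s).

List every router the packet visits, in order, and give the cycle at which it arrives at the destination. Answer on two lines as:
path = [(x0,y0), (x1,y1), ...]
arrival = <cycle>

[0] x=3 y=1 t=16
[1] x=2 y=1 t=21 →W
[2] x=1 y=1 t=26 →W
[3] x=0 y=1 t=31 →W
[4] x=0 y=2 t=36 →N

path = [(3,1), (2,1), (1,1), (0,1), (0,2)]
arrival = 36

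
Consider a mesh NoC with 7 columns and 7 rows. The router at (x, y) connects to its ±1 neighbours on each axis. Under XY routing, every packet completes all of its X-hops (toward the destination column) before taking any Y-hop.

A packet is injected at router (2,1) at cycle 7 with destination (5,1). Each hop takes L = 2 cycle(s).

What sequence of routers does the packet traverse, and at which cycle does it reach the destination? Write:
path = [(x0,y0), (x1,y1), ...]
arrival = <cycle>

  0. router=(2,1) cycle=7 (inject)
  1. router=(3,1) cycle=9 dir=E
  2. router=(4,1) cycle=11 dir=E
  3. router=(5,1) cycle=13 dir=E

path = [(2,1), (3,1), (4,1), (5,1)]
arrival = 13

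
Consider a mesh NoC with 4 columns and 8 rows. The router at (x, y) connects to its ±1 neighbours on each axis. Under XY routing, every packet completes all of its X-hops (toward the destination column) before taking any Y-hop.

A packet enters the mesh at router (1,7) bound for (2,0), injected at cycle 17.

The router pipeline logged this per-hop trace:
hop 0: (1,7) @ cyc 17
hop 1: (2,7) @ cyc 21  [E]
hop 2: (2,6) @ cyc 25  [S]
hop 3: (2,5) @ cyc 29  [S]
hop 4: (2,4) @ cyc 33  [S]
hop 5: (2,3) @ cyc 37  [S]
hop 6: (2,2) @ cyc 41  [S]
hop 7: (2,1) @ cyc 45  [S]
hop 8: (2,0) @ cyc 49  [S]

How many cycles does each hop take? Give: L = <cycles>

L = 4

From hop 0 (17) to hop 1 (21): +4 cycles.
Per-hop latency L = Δcyc = 4.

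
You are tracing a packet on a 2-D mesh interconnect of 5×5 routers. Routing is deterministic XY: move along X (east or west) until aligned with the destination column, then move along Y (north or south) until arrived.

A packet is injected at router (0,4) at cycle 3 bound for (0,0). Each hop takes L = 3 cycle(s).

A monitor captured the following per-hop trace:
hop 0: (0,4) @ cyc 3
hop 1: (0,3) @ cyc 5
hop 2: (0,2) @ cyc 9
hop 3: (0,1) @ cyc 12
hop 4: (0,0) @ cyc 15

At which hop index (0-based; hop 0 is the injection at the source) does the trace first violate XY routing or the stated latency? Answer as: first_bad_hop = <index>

  1: Δx=+0 Δy=-1 Δt=2 [BAD: Δcyc=2≠L]

first_bad_hop = 1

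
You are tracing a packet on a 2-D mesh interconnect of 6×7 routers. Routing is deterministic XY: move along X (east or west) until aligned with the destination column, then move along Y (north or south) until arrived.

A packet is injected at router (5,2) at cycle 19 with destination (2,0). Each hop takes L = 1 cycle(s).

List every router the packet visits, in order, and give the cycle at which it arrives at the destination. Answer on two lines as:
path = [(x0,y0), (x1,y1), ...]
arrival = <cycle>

path = [(5,2), (4,2), (3,2), (2,2), (2,1), (2,0)]
arrival = 24

hop 0: (5,2) @ cyc 19
hop 1: (4,2) @ cyc 20  [W]
hop 2: (3,2) @ cyc 21  [W]
hop 3: (2,2) @ cyc 22  [W]
hop 4: (2,1) @ cyc 23  [S]
hop 5: (2,0) @ cyc 24  [S]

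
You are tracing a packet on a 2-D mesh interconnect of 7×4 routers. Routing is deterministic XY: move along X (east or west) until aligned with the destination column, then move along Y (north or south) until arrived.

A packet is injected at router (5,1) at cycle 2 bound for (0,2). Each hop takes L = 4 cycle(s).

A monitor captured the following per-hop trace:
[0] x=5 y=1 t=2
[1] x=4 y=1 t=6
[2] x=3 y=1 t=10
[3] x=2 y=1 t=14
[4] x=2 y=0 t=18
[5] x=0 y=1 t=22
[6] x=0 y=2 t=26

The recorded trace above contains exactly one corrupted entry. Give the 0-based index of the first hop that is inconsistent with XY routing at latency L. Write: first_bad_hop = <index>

[1] (-1,+0) / 4c ⇒ ok
[2] (-1,+0) / 4c ⇒ ok
[3] (-1,+0) / 4c ⇒ ok
[4] (+0,-1) / 4c ⇒ BAD: Y-move but x=2≠0

first_bad_hop = 4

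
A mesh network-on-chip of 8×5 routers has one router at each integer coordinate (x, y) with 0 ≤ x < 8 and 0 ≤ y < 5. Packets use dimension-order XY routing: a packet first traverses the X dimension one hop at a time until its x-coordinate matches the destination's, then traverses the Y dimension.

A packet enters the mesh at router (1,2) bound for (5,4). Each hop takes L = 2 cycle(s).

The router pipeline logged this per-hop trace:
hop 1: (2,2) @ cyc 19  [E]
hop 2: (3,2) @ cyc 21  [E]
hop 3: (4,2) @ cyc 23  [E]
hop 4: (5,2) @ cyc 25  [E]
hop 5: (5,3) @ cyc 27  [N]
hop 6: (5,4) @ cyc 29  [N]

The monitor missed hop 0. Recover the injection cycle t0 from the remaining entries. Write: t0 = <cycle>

At hop 1 the cycle is 19; in general cyc_k = t0 + kL.
So t0 = 19 − 1·2 = 17.

t0 = 17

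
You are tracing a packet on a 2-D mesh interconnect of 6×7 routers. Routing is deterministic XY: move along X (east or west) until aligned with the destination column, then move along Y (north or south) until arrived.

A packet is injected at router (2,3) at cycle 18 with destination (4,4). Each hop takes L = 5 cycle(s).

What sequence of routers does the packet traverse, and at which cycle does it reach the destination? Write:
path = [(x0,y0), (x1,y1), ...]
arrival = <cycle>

path = [(2,3), (3,3), (4,3), (4,4)]
arrival = 33

src (2,3)  cyc=18
E→(3,3)  cyc=23
E→(4,3)  cyc=28
N→(4,4)  cyc=33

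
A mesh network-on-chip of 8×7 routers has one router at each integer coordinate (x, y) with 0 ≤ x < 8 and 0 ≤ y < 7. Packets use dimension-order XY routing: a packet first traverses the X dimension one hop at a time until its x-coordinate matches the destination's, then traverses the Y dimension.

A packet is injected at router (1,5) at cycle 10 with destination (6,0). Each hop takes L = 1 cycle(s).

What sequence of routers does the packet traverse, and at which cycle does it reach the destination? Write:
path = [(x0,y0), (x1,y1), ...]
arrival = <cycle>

path = [(1,5), (2,5), (3,5), (4,5), (5,5), (6,5), (6,4), (6,3), (6,2), (6,1), (6,0)]
arrival = 20

src (1,5)  cyc=10
E→(2,5)  cyc=11
E→(3,5)  cyc=12
E→(4,5)  cyc=13
E→(5,5)  cyc=14
E→(6,5)  cyc=15
S→(6,4)  cyc=16
S→(6,3)  cyc=17
S→(6,2)  cyc=18
S→(6,1)  cyc=19
S→(6,0)  cyc=20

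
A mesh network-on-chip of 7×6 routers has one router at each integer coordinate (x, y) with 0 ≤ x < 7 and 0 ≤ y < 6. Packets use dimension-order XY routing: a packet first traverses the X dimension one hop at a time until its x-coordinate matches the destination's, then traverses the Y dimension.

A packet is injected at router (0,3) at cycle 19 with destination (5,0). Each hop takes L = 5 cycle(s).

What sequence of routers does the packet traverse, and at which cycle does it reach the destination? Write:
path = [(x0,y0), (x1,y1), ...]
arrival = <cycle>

#0 — 0,3 | c19
#1 — 1,3 | c24 | E
#2 — 2,3 | c29 | E
#3 — 3,3 | c34 | E
#4 — 4,3 | c39 | E
#5 — 5,3 | c44 | E
#6 — 5,2 | c49 | S
#7 — 5,1 | c54 | S
#8 — 5,0 | c59 | S

path = [(0,3), (1,3), (2,3), (3,3), (4,3), (5,3), (5,2), (5,1), (5,0)]
arrival = 59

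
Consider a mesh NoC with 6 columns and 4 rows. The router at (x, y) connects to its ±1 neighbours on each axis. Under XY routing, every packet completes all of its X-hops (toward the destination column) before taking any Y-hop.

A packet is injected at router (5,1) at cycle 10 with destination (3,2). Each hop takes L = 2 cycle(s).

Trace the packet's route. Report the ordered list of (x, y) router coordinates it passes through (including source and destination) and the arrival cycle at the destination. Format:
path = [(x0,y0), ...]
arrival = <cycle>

src (5,1)  cyc=10
W→(4,1)  cyc=12
W→(3,1)  cyc=14
N→(3,2)  cyc=16

path = [(5,1), (4,1), (3,1), (3,2)]
arrival = 16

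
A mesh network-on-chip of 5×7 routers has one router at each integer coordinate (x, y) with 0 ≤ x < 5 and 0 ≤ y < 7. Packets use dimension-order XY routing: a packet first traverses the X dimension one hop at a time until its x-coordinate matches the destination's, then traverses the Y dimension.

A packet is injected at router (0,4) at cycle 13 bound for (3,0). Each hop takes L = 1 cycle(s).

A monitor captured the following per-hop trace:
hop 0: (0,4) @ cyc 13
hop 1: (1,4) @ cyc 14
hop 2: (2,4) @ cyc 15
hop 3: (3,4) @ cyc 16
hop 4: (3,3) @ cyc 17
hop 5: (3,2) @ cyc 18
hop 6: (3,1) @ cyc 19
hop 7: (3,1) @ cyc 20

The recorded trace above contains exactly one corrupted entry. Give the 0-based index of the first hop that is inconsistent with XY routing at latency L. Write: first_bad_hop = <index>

[1] (+1,+0) / 1c ⇒ ok
[2] (+1,+0) / 1c ⇒ ok
[3] (+1,+0) / 1c ⇒ ok
[4] (+0,-1) / 1c ⇒ ok
[5] (+0,-1) / 1c ⇒ ok
[6] (+0,-1) / 1c ⇒ ok
[7] (+0,+0) / 1c ⇒ BAD: non-unit step

first_bad_hop = 7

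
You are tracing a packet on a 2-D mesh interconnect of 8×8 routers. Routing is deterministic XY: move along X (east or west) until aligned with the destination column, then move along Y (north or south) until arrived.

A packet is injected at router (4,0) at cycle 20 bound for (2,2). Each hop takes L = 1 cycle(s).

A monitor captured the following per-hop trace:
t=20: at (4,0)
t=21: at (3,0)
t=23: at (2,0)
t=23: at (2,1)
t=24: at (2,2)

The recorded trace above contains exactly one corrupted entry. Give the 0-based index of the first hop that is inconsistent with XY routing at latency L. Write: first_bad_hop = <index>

[1] (-1,+0) / 1c ⇒ ok
[2] (-1,+0) / 2c ⇒ BAD: Δcyc=2≠L

first_bad_hop = 2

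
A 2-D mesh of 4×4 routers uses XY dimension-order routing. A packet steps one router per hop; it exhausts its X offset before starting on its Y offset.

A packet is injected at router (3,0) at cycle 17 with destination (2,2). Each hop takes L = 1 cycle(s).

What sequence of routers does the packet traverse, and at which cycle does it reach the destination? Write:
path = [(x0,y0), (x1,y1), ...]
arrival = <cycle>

path = [(3,0), (2,0), (2,1), (2,2)]
arrival = 20

hop 0: (3,0) @ cyc 17
hop 1: (2,0) @ cyc 18  [W]
hop 2: (2,1) @ cyc 19  [N]
hop 3: (2,2) @ cyc 20  [N]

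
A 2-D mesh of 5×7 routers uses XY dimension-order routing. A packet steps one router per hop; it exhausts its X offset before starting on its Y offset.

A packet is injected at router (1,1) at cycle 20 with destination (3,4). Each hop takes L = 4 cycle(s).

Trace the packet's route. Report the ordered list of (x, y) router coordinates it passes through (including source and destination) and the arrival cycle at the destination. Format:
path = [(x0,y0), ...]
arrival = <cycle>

path = [(1,1), (2,1), (3,1), (3,2), (3,3), (3,4)]
arrival = 40

[0] x=1 y=1 t=20
[1] x=2 y=1 t=24 →E
[2] x=3 y=1 t=28 →E
[3] x=3 y=2 t=32 →N
[4] x=3 y=3 t=36 →N
[5] x=3 y=4 t=40 →N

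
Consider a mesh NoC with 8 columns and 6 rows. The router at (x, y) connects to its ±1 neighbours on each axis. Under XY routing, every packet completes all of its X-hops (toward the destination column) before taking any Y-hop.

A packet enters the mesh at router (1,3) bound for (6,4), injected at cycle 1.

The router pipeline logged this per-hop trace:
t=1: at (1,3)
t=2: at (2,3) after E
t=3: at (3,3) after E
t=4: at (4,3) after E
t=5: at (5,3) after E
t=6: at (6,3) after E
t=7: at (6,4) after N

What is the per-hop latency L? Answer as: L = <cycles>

L = 1

From hop 0 (1) to hop 1 (2): +1 cycles.
Per-hop latency L = Δcyc = 1.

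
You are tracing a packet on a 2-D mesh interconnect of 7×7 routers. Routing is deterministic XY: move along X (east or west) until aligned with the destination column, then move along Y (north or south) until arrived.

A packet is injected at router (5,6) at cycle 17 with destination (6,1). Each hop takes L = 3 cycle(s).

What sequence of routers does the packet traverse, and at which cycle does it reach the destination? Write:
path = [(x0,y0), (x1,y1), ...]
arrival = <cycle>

path = [(5,6), (6,6), (6,5), (6,4), (6,3), (6,2), (6,1)]
arrival = 35

src (5,6)  cyc=17
E→(6,6)  cyc=20
S→(6,5)  cyc=23
S→(6,4)  cyc=26
S→(6,3)  cyc=29
S→(6,2)  cyc=32
S→(6,1)  cyc=35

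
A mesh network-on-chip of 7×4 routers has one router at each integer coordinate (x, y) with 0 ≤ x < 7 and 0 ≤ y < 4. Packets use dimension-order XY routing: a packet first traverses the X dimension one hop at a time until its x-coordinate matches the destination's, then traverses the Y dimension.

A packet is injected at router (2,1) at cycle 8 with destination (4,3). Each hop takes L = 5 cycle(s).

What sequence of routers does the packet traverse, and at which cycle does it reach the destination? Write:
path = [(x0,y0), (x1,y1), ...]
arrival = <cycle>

  0. router=(2,1) cycle=8 (inject)
  1. router=(3,1) cycle=13 dir=E
  2. router=(4,1) cycle=18 dir=E
  3. router=(4,2) cycle=23 dir=N
  4. router=(4,3) cycle=28 dir=N

path = [(2,1), (3,1), (4,1), (4,2), (4,3)]
arrival = 28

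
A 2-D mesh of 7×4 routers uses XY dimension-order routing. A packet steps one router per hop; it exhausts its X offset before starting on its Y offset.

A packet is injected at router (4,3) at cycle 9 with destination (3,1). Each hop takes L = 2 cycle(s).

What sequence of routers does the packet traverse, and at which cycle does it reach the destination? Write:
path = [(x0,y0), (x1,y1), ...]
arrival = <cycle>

path = [(4,3), (3,3), (3,2), (3,1)]
arrival = 15

#0 — 4,3 | c9
#1 — 3,3 | c11 | W
#2 — 3,2 | c13 | S
#3 — 3,1 | c15 | S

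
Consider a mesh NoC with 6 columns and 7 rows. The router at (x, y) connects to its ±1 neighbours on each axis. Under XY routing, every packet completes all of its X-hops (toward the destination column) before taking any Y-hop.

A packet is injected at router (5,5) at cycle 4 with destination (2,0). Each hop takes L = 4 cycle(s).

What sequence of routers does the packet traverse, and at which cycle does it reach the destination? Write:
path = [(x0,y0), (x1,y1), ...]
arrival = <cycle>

#0 — 5,5 | c4
#1 — 4,5 | c8 | W
#2 — 3,5 | c12 | W
#3 — 2,5 | c16 | W
#4 — 2,4 | c20 | S
#5 — 2,3 | c24 | S
#6 — 2,2 | c28 | S
#7 — 2,1 | c32 | S
#8 — 2,0 | c36 | S

path = [(5,5), (4,5), (3,5), (2,5), (2,4), (2,3), (2,2), (2,1), (2,0)]
arrival = 36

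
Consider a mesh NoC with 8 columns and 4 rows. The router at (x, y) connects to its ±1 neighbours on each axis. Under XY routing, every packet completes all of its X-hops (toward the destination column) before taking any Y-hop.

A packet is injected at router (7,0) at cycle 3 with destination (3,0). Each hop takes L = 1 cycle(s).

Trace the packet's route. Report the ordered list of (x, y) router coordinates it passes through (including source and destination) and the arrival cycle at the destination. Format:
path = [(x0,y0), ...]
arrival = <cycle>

path = [(7,0), (6,0), (5,0), (4,0), (3,0)]
arrival = 7

hop 0: (7,0) @ cyc 3
hop 1: (6,0) @ cyc 4  [W]
hop 2: (5,0) @ cyc 5  [W]
hop 3: (4,0) @ cyc 6  [W]
hop 4: (3,0) @ cyc 7  [W]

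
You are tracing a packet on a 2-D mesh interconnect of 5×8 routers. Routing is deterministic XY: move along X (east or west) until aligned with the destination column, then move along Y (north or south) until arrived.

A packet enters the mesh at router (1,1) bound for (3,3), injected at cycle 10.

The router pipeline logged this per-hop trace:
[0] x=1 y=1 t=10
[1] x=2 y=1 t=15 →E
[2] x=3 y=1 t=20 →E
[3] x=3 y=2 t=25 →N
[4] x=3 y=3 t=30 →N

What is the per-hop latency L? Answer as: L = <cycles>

L = 5

From hop 0 (10) to hop 1 (15): +5 cycles.
Each hop adds L, hence L = 5.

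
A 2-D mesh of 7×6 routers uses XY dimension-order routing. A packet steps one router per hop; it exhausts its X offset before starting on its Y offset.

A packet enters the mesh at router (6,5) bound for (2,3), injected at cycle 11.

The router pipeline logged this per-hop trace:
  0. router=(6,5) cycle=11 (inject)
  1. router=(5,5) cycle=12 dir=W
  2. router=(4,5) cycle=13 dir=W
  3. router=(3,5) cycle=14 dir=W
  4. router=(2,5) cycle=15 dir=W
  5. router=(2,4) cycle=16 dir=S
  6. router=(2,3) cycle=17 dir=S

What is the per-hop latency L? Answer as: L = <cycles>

L = 1

Δcyc across hop 0→1: 12 − 11 = 1.
That increment is L by definition: L = 1.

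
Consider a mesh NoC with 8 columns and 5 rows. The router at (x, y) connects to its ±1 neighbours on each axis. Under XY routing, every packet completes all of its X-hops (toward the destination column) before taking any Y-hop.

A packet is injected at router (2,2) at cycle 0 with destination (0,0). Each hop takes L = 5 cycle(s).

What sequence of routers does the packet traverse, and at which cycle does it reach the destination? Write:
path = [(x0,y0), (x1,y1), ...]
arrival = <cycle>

src (2,2)  cyc=0
W→(1,2)  cyc=5
W→(0,2)  cyc=10
S→(0,1)  cyc=15
S→(0,0)  cyc=20

path = [(2,2), (1,2), (0,2), (0,1), (0,0)]
arrival = 20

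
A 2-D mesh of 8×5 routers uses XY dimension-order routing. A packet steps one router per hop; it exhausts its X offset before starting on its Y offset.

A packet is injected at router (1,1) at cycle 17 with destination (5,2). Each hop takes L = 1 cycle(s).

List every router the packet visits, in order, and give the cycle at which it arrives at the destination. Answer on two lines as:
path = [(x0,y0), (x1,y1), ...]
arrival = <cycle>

path = [(1,1), (2,1), (3,1), (4,1), (5,1), (5,2)]
arrival = 22

#0 — 1,1 | c17
#1 — 2,1 | c18 | E
#2 — 3,1 | c19 | E
#3 — 4,1 | c20 | E
#4 — 5,1 | c21 | E
#5 — 5,2 | c22 | N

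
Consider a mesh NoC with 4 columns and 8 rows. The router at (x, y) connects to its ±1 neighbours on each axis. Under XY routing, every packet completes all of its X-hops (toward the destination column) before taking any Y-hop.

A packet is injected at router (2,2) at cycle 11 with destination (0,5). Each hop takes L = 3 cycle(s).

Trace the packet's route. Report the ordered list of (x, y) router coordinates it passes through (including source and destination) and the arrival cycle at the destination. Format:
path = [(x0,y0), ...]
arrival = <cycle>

path = [(2,2), (1,2), (0,2), (0,3), (0,4), (0,5)]
arrival = 26

t=11: at (2,2)
t=14: at (1,2) after W
t=17: at (0,2) after W
t=20: at (0,3) after N
t=23: at (0,4) after N
t=26: at (0,5) after N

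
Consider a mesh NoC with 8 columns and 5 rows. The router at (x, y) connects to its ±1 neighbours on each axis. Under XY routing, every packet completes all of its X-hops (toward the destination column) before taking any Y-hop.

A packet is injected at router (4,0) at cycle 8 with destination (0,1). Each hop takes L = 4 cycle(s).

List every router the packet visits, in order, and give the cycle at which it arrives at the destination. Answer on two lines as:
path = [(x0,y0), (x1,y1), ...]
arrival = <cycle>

hop 0: (4,0) @ cyc 8
hop 1: (3,0) @ cyc 12  [W]
hop 2: (2,0) @ cyc 16  [W]
hop 3: (1,0) @ cyc 20  [W]
hop 4: (0,0) @ cyc 24  [W]
hop 5: (0,1) @ cyc 28  [N]

path = [(4,0), (3,0), (2,0), (1,0), (0,0), (0,1)]
arrival = 28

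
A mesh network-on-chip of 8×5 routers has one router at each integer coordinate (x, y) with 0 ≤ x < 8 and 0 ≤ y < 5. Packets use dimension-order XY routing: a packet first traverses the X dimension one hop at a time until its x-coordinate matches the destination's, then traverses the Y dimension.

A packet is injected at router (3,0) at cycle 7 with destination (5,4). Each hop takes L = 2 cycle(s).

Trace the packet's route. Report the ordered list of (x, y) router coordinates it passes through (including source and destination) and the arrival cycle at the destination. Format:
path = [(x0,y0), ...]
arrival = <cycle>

path = [(3,0), (4,0), (5,0), (5,1), (5,2), (5,3), (5,4)]
arrival = 19

hop 0: (3,0) @ cyc 7
hop 1: (4,0) @ cyc 9  [E]
hop 2: (5,0) @ cyc 11  [E]
hop 3: (5,1) @ cyc 13  [N]
hop 4: (5,2) @ cyc 15  [N]
hop 5: (5,3) @ cyc 17  [N]
hop 6: (5,4) @ cyc 19  [N]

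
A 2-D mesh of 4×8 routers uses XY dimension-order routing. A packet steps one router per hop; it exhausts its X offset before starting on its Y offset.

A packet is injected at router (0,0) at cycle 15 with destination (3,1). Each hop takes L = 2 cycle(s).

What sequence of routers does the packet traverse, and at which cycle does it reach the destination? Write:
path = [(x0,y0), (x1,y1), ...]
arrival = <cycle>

  0. router=(0,0) cycle=15 (inject)
  1. router=(1,0) cycle=17 dir=E
  2. router=(2,0) cycle=19 dir=E
  3. router=(3,0) cycle=21 dir=E
  4. router=(3,1) cycle=23 dir=N

path = [(0,0), (1,0), (2,0), (3,0), (3,1)]
arrival = 23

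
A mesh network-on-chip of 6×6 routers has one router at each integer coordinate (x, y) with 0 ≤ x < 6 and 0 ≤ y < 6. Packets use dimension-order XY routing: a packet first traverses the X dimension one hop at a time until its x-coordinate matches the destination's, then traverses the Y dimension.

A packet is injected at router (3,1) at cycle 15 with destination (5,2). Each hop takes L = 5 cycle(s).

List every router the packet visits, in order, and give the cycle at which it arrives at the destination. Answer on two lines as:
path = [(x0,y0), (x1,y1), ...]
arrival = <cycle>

path = [(3,1), (4,1), (5,1), (5,2)]
arrival = 30

  0. router=(3,1) cycle=15 (inject)
  1. router=(4,1) cycle=20 dir=E
  2. router=(5,1) cycle=25 dir=E
  3. router=(5,2) cycle=30 dir=N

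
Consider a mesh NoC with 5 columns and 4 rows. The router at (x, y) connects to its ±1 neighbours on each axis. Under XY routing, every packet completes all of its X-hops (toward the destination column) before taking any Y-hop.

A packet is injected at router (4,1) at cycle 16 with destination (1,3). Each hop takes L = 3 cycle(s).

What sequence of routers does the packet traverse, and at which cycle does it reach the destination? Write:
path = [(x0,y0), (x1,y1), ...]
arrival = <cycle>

t=16: at (4,1)
t=19: at (3,1) after W
t=22: at (2,1) after W
t=25: at (1,1) after W
t=28: at (1,2) after N
t=31: at (1,3) after N

path = [(4,1), (3,1), (2,1), (1,1), (1,2), (1,3)]
arrival = 31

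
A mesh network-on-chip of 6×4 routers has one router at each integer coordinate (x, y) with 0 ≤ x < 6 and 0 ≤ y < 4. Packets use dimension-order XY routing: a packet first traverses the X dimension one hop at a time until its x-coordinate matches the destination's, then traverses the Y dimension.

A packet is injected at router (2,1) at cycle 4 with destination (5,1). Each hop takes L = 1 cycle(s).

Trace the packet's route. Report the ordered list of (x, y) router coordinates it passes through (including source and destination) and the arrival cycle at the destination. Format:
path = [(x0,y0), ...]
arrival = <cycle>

path = [(2,1), (3,1), (4,1), (5,1)]
arrival = 7

  0. router=(2,1) cycle=4 (inject)
  1. router=(3,1) cycle=5 dir=E
  2. router=(4,1) cycle=6 dir=E
  3. router=(5,1) cycle=7 dir=E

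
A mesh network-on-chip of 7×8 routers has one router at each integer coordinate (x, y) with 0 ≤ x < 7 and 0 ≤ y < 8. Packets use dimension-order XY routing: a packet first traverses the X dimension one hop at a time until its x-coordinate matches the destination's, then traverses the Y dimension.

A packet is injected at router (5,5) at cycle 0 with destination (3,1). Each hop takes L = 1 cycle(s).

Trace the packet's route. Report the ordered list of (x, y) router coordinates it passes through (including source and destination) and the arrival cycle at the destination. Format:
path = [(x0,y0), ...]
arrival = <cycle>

path = [(5,5), (4,5), (3,5), (3,4), (3,3), (3,2), (3,1)]
arrival = 6

#0 — 5,5 | c0
#1 — 4,5 | c1 | W
#2 — 3,5 | c2 | W
#3 — 3,4 | c3 | S
#4 — 3,3 | c4 | S
#5 — 3,2 | c5 | S
#6 — 3,1 | c6 | S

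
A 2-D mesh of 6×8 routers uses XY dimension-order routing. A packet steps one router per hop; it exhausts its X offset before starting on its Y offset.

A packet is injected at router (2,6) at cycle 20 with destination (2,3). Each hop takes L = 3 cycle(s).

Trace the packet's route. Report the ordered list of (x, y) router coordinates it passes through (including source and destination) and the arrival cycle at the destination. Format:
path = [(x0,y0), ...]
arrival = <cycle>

path = [(2,6), (2,5), (2,4), (2,3)]
arrival = 29

[0] x=2 y=6 t=20
[1] x=2 y=5 t=23 →S
[2] x=2 y=4 t=26 →S
[3] x=2 y=3 t=29 →S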